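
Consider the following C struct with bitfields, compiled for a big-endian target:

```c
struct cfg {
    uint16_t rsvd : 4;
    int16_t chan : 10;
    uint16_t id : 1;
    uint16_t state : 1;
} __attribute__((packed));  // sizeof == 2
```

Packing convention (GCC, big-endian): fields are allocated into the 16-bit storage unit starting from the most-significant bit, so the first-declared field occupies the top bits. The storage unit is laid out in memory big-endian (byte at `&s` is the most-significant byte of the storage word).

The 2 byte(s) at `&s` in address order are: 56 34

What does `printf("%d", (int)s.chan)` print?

397

[0]=0x56 [1]=0x34 (big-endian) → word 0x5634
rsvd [12+:4] = (word>>12) & 0xf = 5
chan [2+:10] = (word>>2) & 0x3ff = 397  ←
id [1+:1] = (word>>1) & 0x1 = 0
state [0+:1] = (word>>0) & 0x1 = 0
chan signed 10b, MSB=0: value = 397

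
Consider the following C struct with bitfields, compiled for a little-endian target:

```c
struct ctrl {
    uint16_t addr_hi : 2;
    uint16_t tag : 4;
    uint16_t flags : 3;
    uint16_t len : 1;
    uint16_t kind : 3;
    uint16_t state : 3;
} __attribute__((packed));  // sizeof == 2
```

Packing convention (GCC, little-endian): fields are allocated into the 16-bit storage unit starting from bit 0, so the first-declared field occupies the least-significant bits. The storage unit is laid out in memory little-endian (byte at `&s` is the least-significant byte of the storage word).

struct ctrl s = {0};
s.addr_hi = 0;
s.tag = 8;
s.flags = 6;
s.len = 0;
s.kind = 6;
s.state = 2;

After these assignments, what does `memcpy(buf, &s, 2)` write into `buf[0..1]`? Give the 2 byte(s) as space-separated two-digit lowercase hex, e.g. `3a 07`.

addr_hi:2 = 0 → 0x0 << 0 → word 0x0000
tag:4 = 8 → 0x8 << 2 → word 0x0020
flags:3 = 6 → 0x6 << 6 → word 0x01a0
len:1 = 0 → 0x0 << 9 → word 0x01a0
kind:3 = 6 → 0x6 << 10 → word 0x19a0
state:3 = 2 → 0x2 << 13 → word 0x59a0
word = 0x59a0 → little-endian bytes:
  [0]=0xa0  [1]=0x59

a0 59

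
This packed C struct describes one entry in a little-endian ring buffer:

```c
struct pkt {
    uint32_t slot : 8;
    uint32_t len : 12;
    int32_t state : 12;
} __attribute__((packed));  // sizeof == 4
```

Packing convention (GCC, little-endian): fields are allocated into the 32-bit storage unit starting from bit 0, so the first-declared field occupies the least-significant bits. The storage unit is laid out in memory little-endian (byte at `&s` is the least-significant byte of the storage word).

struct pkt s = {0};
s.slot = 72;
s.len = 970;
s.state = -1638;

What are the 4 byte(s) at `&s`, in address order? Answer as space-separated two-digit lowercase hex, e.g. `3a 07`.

48 ca a3 99

[0+:8] slot=72 & 0xff = 0x48; word=0x00000048
[8+:12] len=970 & 0xfff = 0x3ca; word=0x0003ca48
[20+:12] state=-1638 & 0xfff = 0x99a; word=0x99a3ca48
word = 0x99a3ca48 → little-endian bytes:
  [0]=0x48  [1]=0xca  [2]=0xa3  [3]=0x99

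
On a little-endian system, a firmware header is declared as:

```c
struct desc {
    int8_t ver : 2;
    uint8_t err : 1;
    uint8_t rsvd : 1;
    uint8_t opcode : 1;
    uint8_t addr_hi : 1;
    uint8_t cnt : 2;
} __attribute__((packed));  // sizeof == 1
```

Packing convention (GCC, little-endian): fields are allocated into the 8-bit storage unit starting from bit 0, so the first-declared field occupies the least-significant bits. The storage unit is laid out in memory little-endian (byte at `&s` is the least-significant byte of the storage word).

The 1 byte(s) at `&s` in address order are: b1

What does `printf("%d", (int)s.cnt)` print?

[0]=0xb1 (little-endian) → word 0xb1
ver:2 @ bit 0 → (0xb1>>0)&0x3 = 0x1
err:1 @ bit 2 → (0xb1>>2)&0x1 = 0x0
rsvd:1 @ bit 3 → (0xb1>>3)&0x1 = 0x0
opcode:1 @ bit 4 → (0xb1>>4)&0x1 = 0x1
addr_hi:1 @ bit 5 → (0xb1>>5)&0x1 = 0x1
cnt:2 @ bit 6 → (0xb1>>6)&0x3 = 0x2  ←

2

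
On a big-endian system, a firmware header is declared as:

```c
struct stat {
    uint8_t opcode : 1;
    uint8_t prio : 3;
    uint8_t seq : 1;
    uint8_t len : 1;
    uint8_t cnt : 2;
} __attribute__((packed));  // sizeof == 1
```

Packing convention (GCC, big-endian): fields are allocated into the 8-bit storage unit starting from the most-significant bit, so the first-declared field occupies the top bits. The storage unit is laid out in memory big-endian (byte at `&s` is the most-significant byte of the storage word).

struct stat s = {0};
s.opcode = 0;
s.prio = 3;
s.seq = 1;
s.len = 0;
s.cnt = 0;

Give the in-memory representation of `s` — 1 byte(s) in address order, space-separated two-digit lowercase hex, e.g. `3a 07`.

38

[7+:1] opcode=0 & 0x1 = 0x0; word=0x00
[4+:3] prio=3 & 0x7 = 0x3; word=0x30
[3+:1] seq=1 & 0x1 = 0x1; word=0x38
[2+:1] len=0 & 0x1 = 0x0; word=0x38
[0+:2] cnt=0 & 0x3 = 0x0; word=0x38
word = 0x38 → big-endian bytes:
  [0]=0x38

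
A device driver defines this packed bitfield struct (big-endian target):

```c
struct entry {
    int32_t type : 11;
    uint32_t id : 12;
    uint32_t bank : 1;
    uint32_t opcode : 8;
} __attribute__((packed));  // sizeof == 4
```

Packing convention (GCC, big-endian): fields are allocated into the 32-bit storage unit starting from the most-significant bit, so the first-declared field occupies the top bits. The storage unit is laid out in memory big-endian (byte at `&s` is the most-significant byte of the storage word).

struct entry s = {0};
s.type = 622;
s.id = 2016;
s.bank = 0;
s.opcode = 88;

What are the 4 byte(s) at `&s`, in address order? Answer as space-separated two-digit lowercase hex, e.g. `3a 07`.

4d cf c0 58

type:11 = 622 → 0x26e << 21 → word 0x4dc00000
id:12 = 2016 → 0x7e0 << 9 → word 0x4dcfc000
bank:1 = 0 → 0x0 << 8 → word 0x4dcfc000
opcode:8 = 88 → 0x58 << 0 → word 0x4dcfc058
word = 0x4dcfc058 → big-endian bytes:
  [0]=0x4d  [1]=0xcf  [2]=0xc0  [3]=0x58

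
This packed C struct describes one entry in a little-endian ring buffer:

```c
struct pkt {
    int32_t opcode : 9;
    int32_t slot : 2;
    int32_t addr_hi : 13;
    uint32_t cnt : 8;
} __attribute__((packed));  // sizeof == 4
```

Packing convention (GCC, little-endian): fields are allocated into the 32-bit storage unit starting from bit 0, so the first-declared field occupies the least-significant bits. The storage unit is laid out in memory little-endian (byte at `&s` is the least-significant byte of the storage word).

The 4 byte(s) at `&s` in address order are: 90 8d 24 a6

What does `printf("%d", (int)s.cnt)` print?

166

[0]=0x90 [1]=0x8d [2]=0x24 [3]=0xa6 (little-endian) → word 0xa6248d90
opcode [0+:9] = (word>>0) & 0x1ff = 400
slot [9+:2] = (word>>9) & 0x3 = 2
addr_hi [11+:13] = (word>>11) & 0x1fff = 1169
cnt [24+:8] = (word>>24) & 0xff = 166  ←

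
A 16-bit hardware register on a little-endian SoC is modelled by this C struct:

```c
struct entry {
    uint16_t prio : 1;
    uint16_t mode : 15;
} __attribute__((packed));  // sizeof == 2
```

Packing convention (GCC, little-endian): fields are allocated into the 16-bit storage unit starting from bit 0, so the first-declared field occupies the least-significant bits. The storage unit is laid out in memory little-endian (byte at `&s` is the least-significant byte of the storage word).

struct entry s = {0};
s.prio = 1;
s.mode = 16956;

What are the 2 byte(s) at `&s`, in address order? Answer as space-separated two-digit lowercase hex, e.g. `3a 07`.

79 84

prio (1b) val=1 bits=0x1 at bit 0: 0x0001
mode (15b) val=16956 bits=0x423c at bit 1: 0x8479
word = 0x8479 → little-endian bytes:
  [0]=0x79  [1]=0x84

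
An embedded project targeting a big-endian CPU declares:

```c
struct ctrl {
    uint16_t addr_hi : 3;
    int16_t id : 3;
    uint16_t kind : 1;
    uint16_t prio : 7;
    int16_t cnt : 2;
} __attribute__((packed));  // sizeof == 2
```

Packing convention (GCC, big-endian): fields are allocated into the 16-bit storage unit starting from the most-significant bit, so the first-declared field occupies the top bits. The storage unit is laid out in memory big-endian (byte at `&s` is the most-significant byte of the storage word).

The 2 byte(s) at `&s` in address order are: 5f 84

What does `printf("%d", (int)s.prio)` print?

97

[0]=0x5f [1]=0x84 (big-endian) → word 0x5f84
addr_hi:3 @ bit 13 → (0x5f84>>13)&0x7 = 0x2
id:3 @ bit 10 → (0x5f84>>10)&0x7 = 0x7
kind:1 @ bit 9 → (0x5f84>>9)&0x1 = 0x1
prio:7 @ bit 2 → (0x5f84>>2)&0x7f = 0x61  ←
cnt:2 @ bit 0 → (0x5f84>>0)&0x3 = 0x0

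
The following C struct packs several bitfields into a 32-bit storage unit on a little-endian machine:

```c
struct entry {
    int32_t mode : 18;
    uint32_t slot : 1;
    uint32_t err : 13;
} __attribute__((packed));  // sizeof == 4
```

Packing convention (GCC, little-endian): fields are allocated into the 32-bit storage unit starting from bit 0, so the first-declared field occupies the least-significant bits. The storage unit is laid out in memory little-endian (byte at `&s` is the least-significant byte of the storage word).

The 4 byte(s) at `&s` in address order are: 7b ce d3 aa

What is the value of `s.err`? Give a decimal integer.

[0]=0x7b [1]=0xce [2]=0xd3 [3]=0xaa (little-endian) → word 0xaad3ce7b
mode:18 @ bit 0 → (0xaad3ce7b>>0)&0x3ffff = 0x3ce7b
slot:1 @ bit 18 → (0xaad3ce7b>>18)&0x1 = 0x0
err:13 @ bit 19 → (0xaad3ce7b>>19)&0x1fff = 0x155a  ←

5466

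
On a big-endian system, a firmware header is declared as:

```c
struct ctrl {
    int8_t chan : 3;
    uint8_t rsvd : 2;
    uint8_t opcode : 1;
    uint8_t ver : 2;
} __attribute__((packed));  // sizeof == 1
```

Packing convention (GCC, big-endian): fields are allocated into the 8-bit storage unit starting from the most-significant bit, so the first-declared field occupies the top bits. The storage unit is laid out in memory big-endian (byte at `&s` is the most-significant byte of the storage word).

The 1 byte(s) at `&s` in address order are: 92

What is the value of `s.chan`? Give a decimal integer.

[0]=0x92 (big-endian) → word 0x92
chan [5+:3] = (word>>5) & 0x7 = 4  ←
rsvd [3+:2] = (word>>3) & 0x3 = 2
opcode [2+:1] = (word>>2) & 0x1 = 0
ver [0+:2] = (word>>0) & 0x3 = 2
chan signed 3b, MSB=1: 4 - 8 = -4

-4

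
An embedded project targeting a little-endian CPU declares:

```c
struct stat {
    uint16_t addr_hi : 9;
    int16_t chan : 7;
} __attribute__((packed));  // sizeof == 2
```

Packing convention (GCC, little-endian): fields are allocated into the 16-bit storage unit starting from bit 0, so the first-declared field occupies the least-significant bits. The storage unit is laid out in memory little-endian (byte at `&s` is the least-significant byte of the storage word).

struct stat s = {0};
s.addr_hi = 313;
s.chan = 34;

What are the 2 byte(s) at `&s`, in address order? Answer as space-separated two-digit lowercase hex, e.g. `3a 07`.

39 45

[0+:9] addr_hi=313 & 0x1ff = 0x139; word=0x0139
[9+:7] chan=34 & 0x7f = 0x22; word=0x4539
word = 0x4539 → little-endian bytes:
  [0]=0x39  [1]=0x45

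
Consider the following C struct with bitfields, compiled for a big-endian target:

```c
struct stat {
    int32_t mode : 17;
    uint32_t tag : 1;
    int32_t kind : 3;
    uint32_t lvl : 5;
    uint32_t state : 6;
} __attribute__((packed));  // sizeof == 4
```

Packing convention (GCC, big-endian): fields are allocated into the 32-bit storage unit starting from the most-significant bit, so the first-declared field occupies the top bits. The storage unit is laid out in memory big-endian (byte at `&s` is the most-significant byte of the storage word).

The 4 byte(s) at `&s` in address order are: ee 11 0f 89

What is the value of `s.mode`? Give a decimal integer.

-9182

[0]=0xee [1]=0x11 [2]=0x0f [3]=0x89 (big-endian) → word 0xee110f89
mode [15+:17] = (word>>15) & 0x1ffff = 121890  ←
tag [14+:1] = (word>>14) & 0x1 = 0
kind [11+:3] = (word>>11) & 0x7 = 1
lvl [6+:5] = (word>>6) & 0x1f = 30
state [0+:6] = (word>>0) & 0x3f = 9
mode signed 17b, MSB=1: 121890 - 131072 = -9182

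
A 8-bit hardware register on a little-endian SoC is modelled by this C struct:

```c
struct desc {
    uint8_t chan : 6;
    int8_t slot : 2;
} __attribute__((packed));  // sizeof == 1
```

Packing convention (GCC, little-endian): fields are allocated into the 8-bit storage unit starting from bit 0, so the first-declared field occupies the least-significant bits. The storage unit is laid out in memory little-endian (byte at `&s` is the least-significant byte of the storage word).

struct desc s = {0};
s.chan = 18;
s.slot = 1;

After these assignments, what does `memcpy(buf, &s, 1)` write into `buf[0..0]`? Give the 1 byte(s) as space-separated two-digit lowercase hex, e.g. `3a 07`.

52

chan (6b) val=18 bits=0x12 at bit 0: 0x12
slot (2b) val=1 bits=0x1 at bit 6: 0x52
word = 0x52 → little-endian bytes:
  [0]=0x52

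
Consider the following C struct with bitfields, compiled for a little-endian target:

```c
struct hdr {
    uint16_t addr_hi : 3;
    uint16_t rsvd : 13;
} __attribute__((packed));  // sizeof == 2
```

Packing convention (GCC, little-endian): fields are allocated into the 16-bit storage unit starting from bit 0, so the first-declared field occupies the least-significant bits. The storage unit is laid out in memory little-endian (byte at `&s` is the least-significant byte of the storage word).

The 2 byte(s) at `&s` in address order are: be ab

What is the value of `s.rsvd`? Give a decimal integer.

5495

[0]=0xbe [1]=0xab (little-endian) → word 0xabbe
addr_hi [0+:3] = (word>>0) & 0x7 = 6
rsvd [3+:13] = (word>>3) & 0x1fff = 5495  ←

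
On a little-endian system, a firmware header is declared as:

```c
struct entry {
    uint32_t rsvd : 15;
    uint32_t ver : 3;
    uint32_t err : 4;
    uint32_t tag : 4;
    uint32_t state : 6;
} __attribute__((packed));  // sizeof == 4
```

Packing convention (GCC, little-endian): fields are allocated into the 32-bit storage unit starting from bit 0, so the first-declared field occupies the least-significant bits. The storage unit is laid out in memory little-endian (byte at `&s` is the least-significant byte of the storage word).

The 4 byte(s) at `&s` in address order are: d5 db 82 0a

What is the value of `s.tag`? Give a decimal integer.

[0]=0xd5 [1]=0xdb [2]=0x82 [3]=0x0a (little-endian) → word 0x0a82dbd5
rsvd:15 @ bit 0 → (0x0a82dbd5>>0)&0x7fff = 0x5bd5
ver:3 @ bit 15 → (0x0a82dbd5>>15)&0x7 = 0x5
err:4 @ bit 18 → (0x0a82dbd5>>18)&0xf = 0x0
tag:4 @ bit 22 → (0x0a82dbd5>>22)&0xf = 0xa  ←
state:6 @ bit 26 → (0x0a82dbd5>>26)&0x3f = 0x2

10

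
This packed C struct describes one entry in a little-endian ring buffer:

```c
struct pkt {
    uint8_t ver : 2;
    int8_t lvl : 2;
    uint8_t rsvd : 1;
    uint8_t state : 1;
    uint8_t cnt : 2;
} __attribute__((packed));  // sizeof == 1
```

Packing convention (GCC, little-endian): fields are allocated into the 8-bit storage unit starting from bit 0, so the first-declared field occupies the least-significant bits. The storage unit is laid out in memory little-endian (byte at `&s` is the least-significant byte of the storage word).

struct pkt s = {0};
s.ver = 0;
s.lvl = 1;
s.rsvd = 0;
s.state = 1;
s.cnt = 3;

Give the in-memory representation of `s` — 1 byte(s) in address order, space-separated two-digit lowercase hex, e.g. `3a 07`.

[0+:2] ver=0 & 0x3 = 0x0; word=0x00
[2+:2] lvl=1 & 0x3 = 0x1; word=0x04
[4+:1] rsvd=0 & 0x1 = 0x0; word=0x04
[5+:1] state=1 & 0x1 = 0x1; word=0x24
[6+:2] cnt=3 & 0x3 = 0x3; word=0xe4
word = 0xe4 → little-endian bytes:
  [0]=0xe4

e4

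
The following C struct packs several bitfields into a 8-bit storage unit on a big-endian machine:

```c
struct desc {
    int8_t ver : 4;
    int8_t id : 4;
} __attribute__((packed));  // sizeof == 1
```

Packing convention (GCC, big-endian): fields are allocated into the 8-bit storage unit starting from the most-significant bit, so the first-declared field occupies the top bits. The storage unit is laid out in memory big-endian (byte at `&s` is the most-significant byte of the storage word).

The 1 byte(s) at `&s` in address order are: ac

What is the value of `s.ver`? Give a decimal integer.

[0]=0xac (big-endian) → word 0xac
ver [4+:4] = (word>>4) & 0xf = 10  ←
id [0+:4] = (word>>0) & 0xf = 12
ver signed 4b, MSB=1: 10 - 16 = -6

-6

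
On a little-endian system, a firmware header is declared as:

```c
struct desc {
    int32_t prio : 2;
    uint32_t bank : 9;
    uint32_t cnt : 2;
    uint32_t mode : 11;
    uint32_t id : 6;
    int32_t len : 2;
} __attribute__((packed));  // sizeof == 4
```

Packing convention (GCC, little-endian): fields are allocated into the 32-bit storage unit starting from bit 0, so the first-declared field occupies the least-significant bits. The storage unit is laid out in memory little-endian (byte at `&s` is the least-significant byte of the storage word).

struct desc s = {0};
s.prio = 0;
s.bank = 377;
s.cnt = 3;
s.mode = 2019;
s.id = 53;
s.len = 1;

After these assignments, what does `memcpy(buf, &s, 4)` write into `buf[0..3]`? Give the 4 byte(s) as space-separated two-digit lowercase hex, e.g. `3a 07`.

e4 7d fc 75

[0+:2] prio=0 & 0x3 = 0x0; word=0x00000000
[2+:9] bank=377 & 0x1ff = 0x179; word=0x000005e4
[11+:2] cnt=3 & 0x3 = 0x3; word=0x00001de4
[13+:11] mode=2019 & 0x7ff = 0x7e3; word=0x00fc7de4
[24+:6] id=53 & 0x3f = 0x35; word=0x35fc7de4
[30+:2] len=1 & 0x3 = 0x1; word=0x75fc7de4
word = 0x75fc7de4 → little-endian bytes:
  [0]=0xe4  [1]=0x7d  [2]=0xfc  [3]=0x75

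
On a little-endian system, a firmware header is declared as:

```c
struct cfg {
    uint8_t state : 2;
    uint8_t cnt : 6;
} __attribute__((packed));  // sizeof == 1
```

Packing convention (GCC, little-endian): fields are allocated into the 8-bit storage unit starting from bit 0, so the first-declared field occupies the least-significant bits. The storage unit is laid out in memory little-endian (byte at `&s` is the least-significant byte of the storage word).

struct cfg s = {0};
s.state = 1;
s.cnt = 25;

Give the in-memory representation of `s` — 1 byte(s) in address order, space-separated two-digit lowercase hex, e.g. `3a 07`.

[0+:2] state=1 & 0x3 = 0x1; word=0x01
[2+:6] cnt=25 & 0x3f = 0x19; word=0x65
word = 0x65 → little-endian bytes:
  [0]=0x65

65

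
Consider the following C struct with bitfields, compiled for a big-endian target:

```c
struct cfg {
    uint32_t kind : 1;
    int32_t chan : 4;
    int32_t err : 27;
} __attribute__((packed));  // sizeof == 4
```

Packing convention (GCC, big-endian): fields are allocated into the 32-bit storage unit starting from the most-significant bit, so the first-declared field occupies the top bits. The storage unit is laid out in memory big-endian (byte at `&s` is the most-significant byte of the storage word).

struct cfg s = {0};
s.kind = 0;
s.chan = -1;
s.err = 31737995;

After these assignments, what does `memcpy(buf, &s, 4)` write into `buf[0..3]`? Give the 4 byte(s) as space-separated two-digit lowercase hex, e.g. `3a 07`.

79 e4 48 8b

kind:1 = 0 → 0x0 << 31 → word 0x00000000
chan:4 = -1 → 0xf << 27 → word 0x78000000
err:27 = 31737995 → 0x1e4488b << 0 → word 0x79e4488b
word = 0x79e4488b → big-endian bytes:
  [0]=0x79  [1]=0xe4  [2]=0x48  [3]=0x8b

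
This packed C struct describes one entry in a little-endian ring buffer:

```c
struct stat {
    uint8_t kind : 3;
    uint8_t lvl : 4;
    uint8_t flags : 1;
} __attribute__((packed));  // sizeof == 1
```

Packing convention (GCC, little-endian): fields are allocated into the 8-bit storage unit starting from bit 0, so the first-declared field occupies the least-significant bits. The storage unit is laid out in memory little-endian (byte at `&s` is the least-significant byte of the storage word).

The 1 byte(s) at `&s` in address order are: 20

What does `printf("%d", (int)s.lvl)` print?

4

[0]=0x20 (little-endian) → word 0x20
kind [0+:3] = (word>>0) & 0x7 = 0
lvl [3+:4] = (word>>3) & 0xf = 4  ←
flags [7+:1] = (word>>7) & 0x1 = 0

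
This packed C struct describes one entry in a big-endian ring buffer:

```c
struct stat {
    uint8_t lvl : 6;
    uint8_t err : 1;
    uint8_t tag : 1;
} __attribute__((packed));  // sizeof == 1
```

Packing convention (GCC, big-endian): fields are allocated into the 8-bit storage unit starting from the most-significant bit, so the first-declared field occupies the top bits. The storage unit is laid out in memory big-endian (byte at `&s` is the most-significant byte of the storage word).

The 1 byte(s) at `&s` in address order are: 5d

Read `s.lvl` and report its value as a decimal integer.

23

[0]=0x5d (big-endian) → word 0x5d
lvl [2+:6] = (word>>2) & 0x3f = 23  ←
err [1+:1] = (word>>1) & 0x1 = 0
tag [0+:1] = (word>>0) & 0x1 = 1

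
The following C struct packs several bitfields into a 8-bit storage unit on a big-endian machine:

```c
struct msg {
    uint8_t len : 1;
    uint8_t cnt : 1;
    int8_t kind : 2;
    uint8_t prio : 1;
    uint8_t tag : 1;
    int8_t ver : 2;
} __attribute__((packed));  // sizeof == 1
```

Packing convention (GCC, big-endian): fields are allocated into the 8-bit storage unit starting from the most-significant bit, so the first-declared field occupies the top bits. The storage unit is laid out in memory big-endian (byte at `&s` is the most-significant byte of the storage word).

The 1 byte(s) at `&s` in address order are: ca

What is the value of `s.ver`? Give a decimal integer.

-2

[0]=0xca (big-endian) → word 0xca
len:1 @ bit 7 → (0xca>>7)&0x1 = 0x1
cnt:1 @ bit 6 → (0xca>>6)&0x1 = 0x1
kind:2 @ bit 4 → (0xca>>4)&0x3 = 0x0
prio:1 @ bit 3 → (0xca>>3)&0x1 = 0x1
tag:1 @ bit 2 → (0xca>>2)&0x1 = 0x0
ver:2 @ bit 0 → (0xca>>0)&0x3 = 0x2  ←
ver signed 2b, MSB=1: 2 - 4 = -2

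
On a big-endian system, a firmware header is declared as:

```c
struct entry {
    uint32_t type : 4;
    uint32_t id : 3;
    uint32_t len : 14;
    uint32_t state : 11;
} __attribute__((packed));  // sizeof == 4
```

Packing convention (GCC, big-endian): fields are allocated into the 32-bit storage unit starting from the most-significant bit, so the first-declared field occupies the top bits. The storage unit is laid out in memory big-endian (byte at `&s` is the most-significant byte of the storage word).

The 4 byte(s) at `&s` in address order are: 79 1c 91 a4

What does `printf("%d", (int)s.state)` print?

420

[0]=0x79 [1]=0x1c [2]=0x91 [3]=0xa4 (big-endian) → word 0x791c91a4
type [28+:4] = (word>>28) & 0xf = 7
id [25+:3] = (word>>25) & 0x7 = 4
len [11+:14] = (word>>11) & 0x3fff = 9106
state [0+:11] = (word>>0) & 0x7ff = 420  ←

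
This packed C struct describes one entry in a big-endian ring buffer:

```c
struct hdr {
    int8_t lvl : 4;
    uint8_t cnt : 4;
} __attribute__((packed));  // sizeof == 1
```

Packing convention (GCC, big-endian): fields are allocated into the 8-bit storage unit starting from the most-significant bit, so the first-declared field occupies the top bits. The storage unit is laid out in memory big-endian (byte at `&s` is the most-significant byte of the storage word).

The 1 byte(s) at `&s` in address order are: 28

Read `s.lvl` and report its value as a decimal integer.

[0]=0x28 (big-endian) → word 0x28
lvl [4+:4] = (word>>4) & 0xf = 2  ←
cnt [0+:4] = (word>>0) & 0xf = 8
lvl signed 4b, MSB=0: value = 2

2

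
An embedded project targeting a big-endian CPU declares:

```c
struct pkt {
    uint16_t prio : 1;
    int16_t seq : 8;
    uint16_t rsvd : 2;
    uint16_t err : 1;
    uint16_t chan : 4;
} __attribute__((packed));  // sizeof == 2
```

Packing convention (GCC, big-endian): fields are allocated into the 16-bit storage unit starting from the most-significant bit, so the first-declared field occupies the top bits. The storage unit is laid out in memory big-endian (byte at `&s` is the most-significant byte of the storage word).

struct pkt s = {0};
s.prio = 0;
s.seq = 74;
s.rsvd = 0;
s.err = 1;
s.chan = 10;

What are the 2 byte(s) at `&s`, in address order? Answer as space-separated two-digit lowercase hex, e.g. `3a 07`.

25 1a

[15+:1] prio=0 & 0x1 = 0x0; word=0x0000
[7+:8] seq=74 & 0xff = 0x4a; word=0x2500
[5+:2] rsvd=0 & 0x3 = 0x0; word=0x2500
[4+:1] err=1 & 0x1 = 0x1; word=0x2510
[0+:4] chan=10 & 0xf = 0xa; word=0x251a
word = 0x251a → big-endian bytes:
  [0]=0x25  [1]=0x1a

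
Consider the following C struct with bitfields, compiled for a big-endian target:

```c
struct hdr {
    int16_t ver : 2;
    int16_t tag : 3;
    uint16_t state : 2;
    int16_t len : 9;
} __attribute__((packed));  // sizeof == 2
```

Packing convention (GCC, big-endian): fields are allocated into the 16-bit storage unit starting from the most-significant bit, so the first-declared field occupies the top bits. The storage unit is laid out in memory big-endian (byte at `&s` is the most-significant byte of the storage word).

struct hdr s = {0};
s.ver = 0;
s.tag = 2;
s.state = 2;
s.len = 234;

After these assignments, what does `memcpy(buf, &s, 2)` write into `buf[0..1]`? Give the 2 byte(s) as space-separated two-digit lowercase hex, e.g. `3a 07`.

14 ea

ver (2b) val=0 bits=0x0 at bit 14: 0x0000
tag (3b) val=2 bits=0x2 at bit 11: 0x1000
state (2b) val=2 bits=0x2 at bit 9: 0x1400
len (9b) val=234 bits=0xea at bit 0: 0x14ea
word = 0x14ea → big-endian bytes:
  [0]=0x14  [1]=0xea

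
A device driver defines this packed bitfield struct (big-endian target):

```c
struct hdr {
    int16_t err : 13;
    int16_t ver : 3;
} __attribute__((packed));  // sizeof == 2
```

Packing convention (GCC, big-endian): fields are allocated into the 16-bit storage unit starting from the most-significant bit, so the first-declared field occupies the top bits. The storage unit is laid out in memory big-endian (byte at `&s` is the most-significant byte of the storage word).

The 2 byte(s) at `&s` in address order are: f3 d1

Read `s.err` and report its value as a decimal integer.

-390

[0]=0xf3 [1]=0xd1 (big-endian) → word 0xf3d1
err:13 @ bit 3 → (0xf3d1>>3)&0x1fff = 0x1e7a  ←
ver:3 @ bit 0 → (0xf3d1>>0)&0x7 = 0x1
err signed 13b, MSB=1: 7802 - 8192 = -390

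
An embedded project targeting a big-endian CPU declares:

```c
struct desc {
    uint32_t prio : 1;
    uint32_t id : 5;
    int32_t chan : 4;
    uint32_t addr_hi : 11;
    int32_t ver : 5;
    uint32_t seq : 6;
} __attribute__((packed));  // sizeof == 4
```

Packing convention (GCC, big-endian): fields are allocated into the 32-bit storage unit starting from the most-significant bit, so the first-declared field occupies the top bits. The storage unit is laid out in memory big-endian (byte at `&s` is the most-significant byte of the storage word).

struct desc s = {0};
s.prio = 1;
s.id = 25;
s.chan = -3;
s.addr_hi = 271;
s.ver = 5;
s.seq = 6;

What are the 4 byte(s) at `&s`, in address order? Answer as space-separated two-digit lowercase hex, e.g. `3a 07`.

prio:1 = 1 → 0x1 << 31 → word 0x80000000
id:5 = 25 → 0x19 << 26 → word 0xe4000000
chan:4 = -3 → 0xd << 22 → word 0xe7400000
addr_hi:11 = 271 → 0x10f << 11 → word 0xe7487800
ver:5 = 5 → 0x5 << 6 → word 0xe7487940
seq:6 = 6 → 0x6 << 0 → word 0xe7487946
word = 0xe7487946 → big-endian bytes:
  [0]=0xe7  [1]=0x48  [2]=0x79  [3]=0x46

e7 48 79 46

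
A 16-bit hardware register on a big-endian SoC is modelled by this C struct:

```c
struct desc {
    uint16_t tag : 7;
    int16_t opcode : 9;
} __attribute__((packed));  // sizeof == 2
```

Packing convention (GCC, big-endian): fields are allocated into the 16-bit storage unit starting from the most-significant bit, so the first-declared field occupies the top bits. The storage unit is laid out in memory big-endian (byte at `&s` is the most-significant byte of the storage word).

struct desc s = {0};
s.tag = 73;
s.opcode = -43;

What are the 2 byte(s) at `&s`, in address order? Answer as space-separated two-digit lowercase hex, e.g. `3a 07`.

tag:7 = 73 → 0x49 << 9 → word 0x9200
opcode:9 = -43 → 0x1d5 << 0 → word 0x93d5
word = 0x93d5 → big-endian bytes:
  [0]=0x93  [1]=0xd5

93 d5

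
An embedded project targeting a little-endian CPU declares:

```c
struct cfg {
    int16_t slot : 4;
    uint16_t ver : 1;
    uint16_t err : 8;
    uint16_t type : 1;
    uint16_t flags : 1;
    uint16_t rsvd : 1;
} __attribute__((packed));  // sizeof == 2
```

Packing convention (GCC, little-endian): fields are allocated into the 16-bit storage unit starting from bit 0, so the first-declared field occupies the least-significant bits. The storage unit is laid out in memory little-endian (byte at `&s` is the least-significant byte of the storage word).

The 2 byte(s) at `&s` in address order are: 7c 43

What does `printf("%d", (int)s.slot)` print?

[0]=0x7c [1]=0x43 (little-endian) → word 0x437c
slot:4 @ bit 0 → (0x437c>>0)&0xf = 0xc  ←
ver:1 @ bit 4 → (0x437c>>4)&0x1 = 0x1
err:8 @ bit 5 → (0x437c>>5)&0xff = 0x1b
type:1 @ bit 13 → (0x437c>>13)&0x1 = 0x0
flags:1 @ bit 14 → (0x437c>>14)&0x1 = 0x1
rsvd:1 @ bit 15 → (0x437c>>15)&0x1 = 0x0
slot signed 4b, MSB=1: 12 - 16 = -4

-4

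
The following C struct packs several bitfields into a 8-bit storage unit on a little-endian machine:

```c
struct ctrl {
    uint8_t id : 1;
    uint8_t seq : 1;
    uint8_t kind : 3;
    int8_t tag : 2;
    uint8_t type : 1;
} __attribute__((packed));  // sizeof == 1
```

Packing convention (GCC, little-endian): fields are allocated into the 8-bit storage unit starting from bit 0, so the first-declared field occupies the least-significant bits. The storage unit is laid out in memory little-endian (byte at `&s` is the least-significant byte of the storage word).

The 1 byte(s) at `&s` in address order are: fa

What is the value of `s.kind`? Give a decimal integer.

6

[0]=0xfa (little-endian) → word 0xfa
id:1 @ bit 0 → (0xfa>>0)&0x1 = 0x0
seq:1 @ bit 1 → (0xfa>>1)&0x1 = 0x1
kind:3 @ bit 2 → (0xfa>>2)&0x7 = 0x6  ←
tag:2 @ bit 5 → (0xfa>>5)&0x3 = 0x3
type:1 @ bit 7 → (0xfa>>7)&0x1 = 0x1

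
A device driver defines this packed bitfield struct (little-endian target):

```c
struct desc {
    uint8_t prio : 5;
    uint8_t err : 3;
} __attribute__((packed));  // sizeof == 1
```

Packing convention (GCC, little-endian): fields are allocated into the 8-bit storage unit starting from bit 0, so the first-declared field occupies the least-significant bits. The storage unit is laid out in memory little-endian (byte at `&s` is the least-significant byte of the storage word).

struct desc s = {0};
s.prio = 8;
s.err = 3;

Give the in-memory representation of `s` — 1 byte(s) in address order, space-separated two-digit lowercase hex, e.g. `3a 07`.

68

prio:5 = 8 → 0x8 << 0 → word 0x08
err:3 = 3 → 0x3 << 5 → word 0x68
word = 0x68 → little-endian bytes:
  [0]=0x68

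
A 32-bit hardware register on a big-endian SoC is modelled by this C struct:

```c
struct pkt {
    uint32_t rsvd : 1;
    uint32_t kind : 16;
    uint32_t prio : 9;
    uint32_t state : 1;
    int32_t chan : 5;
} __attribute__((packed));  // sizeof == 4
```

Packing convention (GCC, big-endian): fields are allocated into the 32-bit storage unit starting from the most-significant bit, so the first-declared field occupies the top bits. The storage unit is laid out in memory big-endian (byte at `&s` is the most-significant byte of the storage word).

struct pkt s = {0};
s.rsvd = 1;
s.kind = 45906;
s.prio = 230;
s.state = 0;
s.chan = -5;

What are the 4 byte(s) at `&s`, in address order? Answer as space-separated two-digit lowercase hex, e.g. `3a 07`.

rsvd (1b) val=1 bits=0x1 at bit 31: 0x80000000
kind (16b) val=45906 bits=0xb352 at bit 15: 0xd9a90000
prio (9b) val=230 bits=0xe6 at bit 6: 0xd9a93980
state (1b) val=0 bits=0x0 at bit 5: 0xd9a93980
chan (5b) val=-5 bits=0x1b at bit 0: 0xd9a9399b
word = 0xd9a9399b → big-endian bytes:
  [0]=0xd9  [1]=0xa9  [2]=0x39  [3]=0x9b

d9 a9 39 9b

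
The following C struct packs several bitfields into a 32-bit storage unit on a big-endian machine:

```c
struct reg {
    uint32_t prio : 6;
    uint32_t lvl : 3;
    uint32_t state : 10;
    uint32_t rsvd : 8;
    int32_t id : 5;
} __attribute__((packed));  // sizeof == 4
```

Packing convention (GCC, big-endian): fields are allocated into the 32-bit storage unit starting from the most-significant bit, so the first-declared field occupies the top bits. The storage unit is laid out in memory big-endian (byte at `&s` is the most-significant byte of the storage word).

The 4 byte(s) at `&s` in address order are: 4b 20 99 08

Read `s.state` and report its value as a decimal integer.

[0]=0x4b [1]=0x20 [2]=0x99 [3]=0x08 (big-endian) → word 0x4b209908
prio [26+:6] = (word>>26) & 0x3f = 18
lvl [23+:3] = (word>>23) & 0x7 = 6
state [13+:10] = (word>>13) & 0x3ff = 260  ←
rsvd [5+:8] = (word>>5) & 0xff = 200
id [0+:5] = (word>>0) & 0x1f = 8

260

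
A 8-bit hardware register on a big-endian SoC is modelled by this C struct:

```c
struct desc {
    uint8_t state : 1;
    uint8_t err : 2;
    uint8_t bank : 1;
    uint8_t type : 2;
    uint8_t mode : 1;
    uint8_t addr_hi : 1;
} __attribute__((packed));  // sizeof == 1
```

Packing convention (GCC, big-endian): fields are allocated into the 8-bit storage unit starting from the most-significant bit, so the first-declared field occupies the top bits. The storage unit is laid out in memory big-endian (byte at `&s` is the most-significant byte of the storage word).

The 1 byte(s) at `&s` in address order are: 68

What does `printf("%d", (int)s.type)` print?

2

[0]=0x68 (big-endian) → word 0x68
state [7+:1] = (word>>7) & 0x1 = 0
err [5+:2] = (word>>5) & 0x3 = 3
bank [4+:1] = (word>>4) & 0x1 = 0
type [2+:2] = (word>>2) & 0x3 = 2  ←
mode [1+:1] = (word>>1) & 0x1 = 0
addr_hi [0+:1] = (word>>0) & 0x1 = 0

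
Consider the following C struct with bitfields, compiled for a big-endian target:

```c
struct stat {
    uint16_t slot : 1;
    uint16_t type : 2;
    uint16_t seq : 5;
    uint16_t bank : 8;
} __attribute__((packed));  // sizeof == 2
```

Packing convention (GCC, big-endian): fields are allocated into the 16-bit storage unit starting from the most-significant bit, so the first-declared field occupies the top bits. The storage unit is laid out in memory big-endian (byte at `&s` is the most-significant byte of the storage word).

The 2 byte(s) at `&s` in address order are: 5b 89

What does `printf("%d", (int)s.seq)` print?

[0]=0x5b [1]=0x89 (big-endian) → word 0x5b89
slot [15+:1] = (word>>15) & 0x1 = 0
type [13+:2] = (word>>13) & 0x3 = 2
seq [8+:5] = (word>>8) & 0x1f = 27  ←
bank [0+:8] = (word>>0) & 0xff = 137

27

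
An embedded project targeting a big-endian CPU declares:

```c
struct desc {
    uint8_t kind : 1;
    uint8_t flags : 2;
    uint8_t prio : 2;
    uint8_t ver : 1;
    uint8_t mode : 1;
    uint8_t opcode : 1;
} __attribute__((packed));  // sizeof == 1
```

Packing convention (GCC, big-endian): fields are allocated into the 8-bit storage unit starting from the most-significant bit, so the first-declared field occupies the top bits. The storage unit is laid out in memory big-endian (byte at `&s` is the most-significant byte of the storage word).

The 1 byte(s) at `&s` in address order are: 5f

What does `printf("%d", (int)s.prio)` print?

[0]=0x5f (big-endian) → word 0x5f
kind [7+:1] = (word>>7) & 0x1 = 0
flags [5+:2] = (word>>5) & 0x3 = 2
prio [3+:2] = (word>>3) & 0x3 = 3  ←
ver [2+:1] = (word>>2) & 0x1 = 1
mode [1+:1] = (word>>1) & 0x1 = 1
opcode [0+:1] = (word>>0) & 0x1 = 1

3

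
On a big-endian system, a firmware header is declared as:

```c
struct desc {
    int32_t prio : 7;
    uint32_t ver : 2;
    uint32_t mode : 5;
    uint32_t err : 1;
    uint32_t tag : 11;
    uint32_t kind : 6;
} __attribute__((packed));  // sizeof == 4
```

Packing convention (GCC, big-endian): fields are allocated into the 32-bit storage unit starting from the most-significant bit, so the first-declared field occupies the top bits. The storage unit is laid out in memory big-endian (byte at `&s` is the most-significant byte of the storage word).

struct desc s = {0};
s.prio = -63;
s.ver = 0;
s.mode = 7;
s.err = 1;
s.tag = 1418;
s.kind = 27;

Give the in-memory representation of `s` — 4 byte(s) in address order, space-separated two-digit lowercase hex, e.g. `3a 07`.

82 1f 62 9b

prio (7b) val=-63 bits=0x41 at bit 25: 0x82000000
ver (2b) val=0 bits=0x0 at bit 23: 0x82000000
mode (5b) val=7 bits=0x7 at bit 18: 0x821c0000
err (1b) val=1 bits=0x1 at bit 17: 0x821e0000
tag (11b) val=1418 bits=0x58a at bit 6: 0x821f6280
kind (6b) val=27 bits=0x1b at bit 0: 0x821f629b
word = 0x821f629b → big-endian bytes:
  [0]=0x82  [1]=0x1f  [2]=0x62  [3]=0x9b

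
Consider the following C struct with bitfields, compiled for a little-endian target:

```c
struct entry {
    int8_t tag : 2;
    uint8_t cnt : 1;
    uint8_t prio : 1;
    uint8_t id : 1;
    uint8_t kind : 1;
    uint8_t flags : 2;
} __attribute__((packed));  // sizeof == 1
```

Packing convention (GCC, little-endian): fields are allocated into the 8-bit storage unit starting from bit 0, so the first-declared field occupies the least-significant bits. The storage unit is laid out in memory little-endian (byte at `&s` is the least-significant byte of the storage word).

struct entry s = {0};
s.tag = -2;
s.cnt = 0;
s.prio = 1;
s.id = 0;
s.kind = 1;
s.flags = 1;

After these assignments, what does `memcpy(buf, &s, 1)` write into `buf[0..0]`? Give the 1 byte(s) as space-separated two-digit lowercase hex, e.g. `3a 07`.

tag:2 = -2 → 0x2 << 0 → word 0x02
cnt:1 = 0 → 0x0 << 2 → word 0x02
prio:1 = 1 → 0x1 << 3 → word 0x0a
id:1 = 0 → 0x0 << 4 → word 0x0a
kind:1 = 1 → 0x1 << 5 → word 0x2a
flags:2 = 1 → 0x1 << 6 → word 0x6a
word = 0x6a → little-endian bytes:
  [0]=0x6a

6a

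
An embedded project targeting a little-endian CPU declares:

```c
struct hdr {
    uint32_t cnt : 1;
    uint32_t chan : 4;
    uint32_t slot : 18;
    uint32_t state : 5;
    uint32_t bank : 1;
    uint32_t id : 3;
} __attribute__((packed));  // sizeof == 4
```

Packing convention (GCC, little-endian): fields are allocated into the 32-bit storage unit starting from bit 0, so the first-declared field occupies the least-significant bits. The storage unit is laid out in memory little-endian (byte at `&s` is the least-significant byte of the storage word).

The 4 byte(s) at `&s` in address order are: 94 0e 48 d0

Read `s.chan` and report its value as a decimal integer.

[0]=0x94 [1]=0x0e [2]=0x48 [3]=0xd0 (little-endian) → word 0xd0480e94
cnt:1 @ bit 0 → (0xd0480e94>>0)&0x1 = 0x0
chan:4 @ bit 1 → (0xd0480e94>>1)&0xf = 0xa  ←
slot:18 @ bit 5 → (0xd0480e94>>5)&0x3ffff = 0x24074
state:5 @ bit 23 → (0xd0480e94>>23)&0x1f = 0x0
bank:1 @ bit 28 → (0xd0480e94>>28)&0x1 = 0x1
id:3 @ bit 29 → (0xd0480e94>>29)&0x7 = 0x6

10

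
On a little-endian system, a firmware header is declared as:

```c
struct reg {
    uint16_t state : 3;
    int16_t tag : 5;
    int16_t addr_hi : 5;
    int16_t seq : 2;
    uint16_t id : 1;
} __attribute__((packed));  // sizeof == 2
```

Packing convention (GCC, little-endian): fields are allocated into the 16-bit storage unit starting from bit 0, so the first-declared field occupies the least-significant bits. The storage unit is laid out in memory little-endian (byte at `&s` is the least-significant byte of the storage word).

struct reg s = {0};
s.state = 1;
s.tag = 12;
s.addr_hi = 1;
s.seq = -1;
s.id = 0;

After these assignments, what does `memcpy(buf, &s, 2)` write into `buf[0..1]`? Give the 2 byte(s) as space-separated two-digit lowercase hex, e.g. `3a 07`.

61 61

[0+:3] state=1 & 0x7 = 0x1; word=0x0001
[3+:5] tag=12 & 0x1f = 0xc; word=0x0061
[8+:5] addr_hi=1 & 0x1f = 0x1; word=0x0161
[13+:2] seq=-1 & 0x3 = 0x3; word=0x6161
[15+:1] id=0 & 0x1 = 0x0; word=0x6161
word = 0x6161 → little-endian bytes:
  [0]=0x61  [1]=0x61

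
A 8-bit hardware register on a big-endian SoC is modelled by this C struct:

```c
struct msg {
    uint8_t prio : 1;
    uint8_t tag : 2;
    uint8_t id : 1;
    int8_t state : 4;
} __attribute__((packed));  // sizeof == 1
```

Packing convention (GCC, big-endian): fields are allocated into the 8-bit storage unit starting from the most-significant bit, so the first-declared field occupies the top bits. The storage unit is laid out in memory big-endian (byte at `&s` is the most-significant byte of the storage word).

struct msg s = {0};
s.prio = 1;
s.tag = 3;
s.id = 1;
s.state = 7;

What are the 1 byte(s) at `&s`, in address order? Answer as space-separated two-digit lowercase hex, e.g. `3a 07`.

f7

prio (1b) val=1 bits=0x1 at bit 7: 0x80
tag (2b) val=3 bits=0x3 at bit 5: 0xe0
id (1b) val=1 bits=0x1 at bit 4: 0xf0
state (4b) val=7 bits=0x7 at bit 0: 0xf7
word = 0xf7 → big-endian bytes:
  [0]=0xf7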